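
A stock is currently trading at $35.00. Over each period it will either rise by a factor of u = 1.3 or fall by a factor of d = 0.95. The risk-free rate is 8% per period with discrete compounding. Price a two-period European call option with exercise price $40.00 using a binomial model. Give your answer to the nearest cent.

Risk-neutral probability p = (1 + 0.08 − 0.95)/(1.3 − 0.95) = 0.1300/0.3500 = 0.3714
Terminal stock prices: S_uu = 59.15, S_ud = 43.23, S_dd = 31.59
Terminal payoffs (S − K): max(19.15, 0) = 19.15, max(3.225, 0) = 3.225, max(-8.413, 0) = 0
Node u (S = 45.5): V_u = 1/1.08·[0.3714·19.1500 + 0.6286·3.2250] = 8.4630
Node d (S = 33.25): V_d = 1/1.08·[0.3714·3.2250 + 0.6286·0.0000] = 1.1091
Node 0 (S = 35): V_0 = 1/1.08·[0.3714·8.4630 + 0.6286·1.1091] = 3.5561

$3.56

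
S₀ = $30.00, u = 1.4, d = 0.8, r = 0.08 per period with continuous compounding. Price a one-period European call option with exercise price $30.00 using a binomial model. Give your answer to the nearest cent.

$5.23

Risk-neutral probability p = (e^0.08 − 0.8)/(1.4 − 0.8) = 0.2833/0.6000 = 0.4721
Terminal stock prices: S_u = 42, S_d = 24
Terminal payoffs (S − K): max(12, 0) = 12, max(-6, 0) = 0
Node 0 (S = 30): V_0 = e^(−0.08)·[0.4721·12.0000 + 0.5279·0.0000] = 5.2301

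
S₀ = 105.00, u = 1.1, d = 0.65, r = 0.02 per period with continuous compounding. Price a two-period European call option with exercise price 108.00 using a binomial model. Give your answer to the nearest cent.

12.39

Risk-neutral probability p = (e^0.02 − 0.65)/(1.1 − 0.65) = 0.3702/0.4500 = 0.8227
Terminal stock prices: S_uu = 127.1, S_ud = 75.08, S_dd = 44.36
Terminal payoffs (S − K): max(19.05, 0) = 19.05, max(-32.92, 0) = 0, max(-63.64, 0) = 0
Node u (S = 115.5): V_u = e^(−0.02)·[0.8227·19.0500 + 0.1773·0.0000] = 15.3615
Node d (S = 68.25): V_d = e^(−0.02)·[0.8227·0.0000 + 0.1773·0.0000] = 0.0000
Node 0 (S = 105): V_0 = e^(−0.02)·[0.8227·15.3615 + 0.1773·0.0000] = 12.3872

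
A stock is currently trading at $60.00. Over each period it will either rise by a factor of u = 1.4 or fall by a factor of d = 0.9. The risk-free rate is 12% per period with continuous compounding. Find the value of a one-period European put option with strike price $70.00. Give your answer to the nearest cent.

$7.73

Risk-neutral probability p = (e^0.12 − 0.9)/(1.4 − 0.9) = 0.2275/0.5000 = 0.4550
Terminal stock prices: S_u = 84, S_d = 54
Terminal payoffs (K − S): max(-14, 0) = 0, max(16, 0) = 16
Node 0 (S = 60): V_0 = e^(−0.12)·[0.4550·0.0000 + 0.5450·16.0000] = 7.7340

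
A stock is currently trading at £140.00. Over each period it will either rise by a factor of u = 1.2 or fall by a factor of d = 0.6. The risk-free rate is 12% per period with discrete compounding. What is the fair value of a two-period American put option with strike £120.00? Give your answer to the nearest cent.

£6.05

Risk-neutral probability p = (1 + 0.12 − 0.6)/(1.2 − 0.6) = 0.5200/0.6000 = 0.8667
Terminal stock prices: S_uu = 201.6, S_ud = 100.8, S_dd = 50.4
Terminal payoffs (K − S): max(-81.6, 0) = 0, max(19.2, 0) = 19.2, max(69.6, 0) = 69.6
Node u (S = 168): continuation = 1/1.12·[0.8667·0.0000 + 0.1333·19.2000] = 2.2857; exercise value = 0.0000 ≤ continuation, so V_u = 2.2857
Node d (S = 84): continuation = 1/1.12·[0.8667·19.2000 + 0.1333·69.6000] = 23.1429; exercise value = 36.0000 > continuation, so V_d = 36.0000 (exercise)
Node 0 (S = 140): continuation = 1/1.12·[0.8667·2.2857 + 0.1333·36.0000] = 6.0544; exercise value = 0.0000 ≤ continuation, so V_0 = 6.0544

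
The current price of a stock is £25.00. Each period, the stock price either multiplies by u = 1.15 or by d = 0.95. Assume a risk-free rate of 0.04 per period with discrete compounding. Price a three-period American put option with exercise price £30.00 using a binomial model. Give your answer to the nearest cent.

Risk-neutral probability p = (1 + 0.04 − 0.95)/(1.15 − 0.95) = 0.0900/0.2000 = 0.4500
Terminal stock prices: S_uuu = 38.02, S_uud = 31.41, S_udd = 25.95, S_ddd = 21.43
Terminal payoffs (K − S): max(-8.022, 0) = 0, max(-1.409, 0) = 0, max(4.053, 0) = 4.053, max(8.566, 0) = 8.566
Node uu (S = 33.06): continuation = 1/1.04·[0.4500·0.0000 + 0.5500·0.0000] = 0.0000; exercise value = 0.0000 ≤ continuation, so V_uu = 0.0000
Node ud (S = 27.31): continuation = 1/1.04·[0.4500·0.0000 + 0.5500·4.0531] = 2.1435; exercise value = 2.6875 > continuation, so V_ud = 2.6875 (exercise)
Node dd (S = 22.56): continuation = 1/1.04·[0.4500·4.0531 + 0.5500·8.5656] = 6.2837; exercise value = 7.4375 > continuation, so V_dd = 7.4375 (exercise)
Node u (S = 28.75): continuation = 1/1.04·[0.4500·0.0000 + 0.5500·2.6875] = 1.4213; exercise value = 1.2500 ≤ continuation, so V_u = 1.4213
Node d (S = 23.75): continuation = 1/1.04·[0.4500·2.6875 + 0.5500·7.4375] = 5.0962; exercise value = 6.2500 > continuation, so V_d = 6.2500 (exercise)
Node 0 (S = 25): continuation = 1/1.04·[0.4500·1.4213 + 0.5500·6.2500] = 3.9203; exercise value = 5.0000 > continuation, so V_0 = 5.0000 (exercise)

£5.00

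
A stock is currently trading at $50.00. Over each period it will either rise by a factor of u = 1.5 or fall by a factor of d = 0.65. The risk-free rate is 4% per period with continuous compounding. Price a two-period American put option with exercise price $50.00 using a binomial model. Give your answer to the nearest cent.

$9.37

Risk-neutral probability p = (e^0.04 − 0.65)/(1.5 − 0.65) = 0.3908/0.8500 = 0.4598
Terminal stock prices: S_uu = 112.5, S_ud = 48.75, S_dd = 21.13
Terminal payoffs (K − S): max(-62.5, 0) = 0, max(1.25, 0) = 1.25, max(28.87, 0) = 28.87
Node u (S = 75): continuation = e^(−0.04)·[0.4598·0.0000 + 0.5402·1.2500] = 0.6488; exercise value = 0.0000 ≤ continuation, so V_u = 0.6488
Node d (S = 32.5): continuation = e^(−0.04)·[0.4598·1.2500 + 0.5402·28.8750] = 15.5395; exercise value = 17.5000 > continuation, so V_d = 17.5000 (exercise)
Node 0 (S = 50): continuation = e^(−0.04)·[0.4598·0.6488 + 0.5402·17.5000] = 9.3698; exercise value = 0.0000 ≤ continuation, so V_0 = 9.3698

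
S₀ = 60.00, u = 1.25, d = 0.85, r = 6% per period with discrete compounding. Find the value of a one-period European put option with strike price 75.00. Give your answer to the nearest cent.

10.75

Risk-neutral probability p = (1 + 0.06 − 0.85)/(1.25 − 0.85) = 0.2100/0.4000 = 0.5250
Terminal stock prices: S_u = 75, S_d = 51
Terminal payoffs (K − S): max(0, 0) = 0, max(24, 0) = 24
Node 0 (S = 60): V_0 = 1/1.06·[0.5250·0.0000 + 0.4750·24.0000] = 10.7547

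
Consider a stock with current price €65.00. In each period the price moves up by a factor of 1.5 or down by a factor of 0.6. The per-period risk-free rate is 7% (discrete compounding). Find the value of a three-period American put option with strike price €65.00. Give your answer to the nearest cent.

€14.52

Risk-neutral probability p = (1 + 0.07 − 0.6)/(1.5 − 0.6) = 0.4700/0.9000 = 0.5222
Terminal stock prices: S_uuu = 219.4, S_uud = 87.75, S_udd = 35.1, S_ddd = 14.04
Terminal payoffs (K − S): max(-154.4, 0) = 0, max(-22.75, 0) = 0, max(29.9, 0) = 29.9, max(50.96, 0) = 50.96
Node uu (S = 146.2): continuation = 1/1.07·[0.5222·0.0000 + 0.4778·0.0000] = 0.0000; exercise value = 0.0000 ≤ continuation, so V_uu = 0.0000
Node ud (S = 58.5): continuation = 1/1.07·[0.5222·0.0000 + 0.4778·29.9000] = 13.3510; exercise value = 6.5000 ≤ continuation, so V_ud = 13.3510
Node dd (S = 23.4): continuation = 1/1.07·[0.5222·29.9000 + 0.4778·50.9600] = 37.3477; exercise value = 41.6000 > continuation, so V_dd = 41.6000 (exercise)
Node u (S = 97.5): continuation = 1/1.07·[0.5222·0.0000 + 0.4778·13.3510] = 5.9615; exercise value = 0.0000 ≤ continuation, so V_u = 5.9615
Node d (S = 39): continuation = 1/1.07·[0.5222·13.3510 + 0.4778·41.6000] = 25.0913; exercise value = 26.0000 > continuation, so V_d = 26.0000 (exercise)
Node 0 (S = 65): continuation = 1/1.07·[0.5222·5.9615 + 0.4778·26.0000] = 14.5191; exercise value = 0.0000 ≤ continuation, so V_0 = 14.5191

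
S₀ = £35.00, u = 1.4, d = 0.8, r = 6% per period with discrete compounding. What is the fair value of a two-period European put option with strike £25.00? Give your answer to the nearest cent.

Risk-neutral probability p = (1 + 0.06 − 0.8)/(1.4 − 0.8) = 0.2600/0.6000 = 0.4333
Terminal stock prices: S_uu = 68.6, S_ud = 39.2, S_dd = 22.4
Terminal payoffs (K − S): max(-43.6, 0) = 0, max(-14.2, 0) = 0, max(2.6, 0) = 2.6
Node u (S = 49): V_u = 1/1.06·[0.4333·0.0000 + 0.5667·0.0000] = 0.0000
Node d (S = 28): V_d = 1/1.06·[0.4333·0.0000 + 0.5667·2.6000] = 1.3899
Node 0 (S = 35): V_0 = 1/1.06·[0.4333·0.0000 + 0.5667·1.3899] = 0.7430

£0.74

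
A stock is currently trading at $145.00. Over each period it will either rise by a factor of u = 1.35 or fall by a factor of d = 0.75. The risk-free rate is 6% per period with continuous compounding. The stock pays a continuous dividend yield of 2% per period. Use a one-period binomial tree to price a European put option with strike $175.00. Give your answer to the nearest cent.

Per-period risk-free factor R = e^0.06 = 1.0618; dividend-adjusted growth = e^(0.06−0.02) = 1.0408.
Risk-neutral probability p = (1.0408 − 0.75)/(1.35 − 0.75) = 0.2908/0.6000 = 0.4847
Terminal stock prices: S_u = 195.8, S_d = 108.8
Terminal payoffs (K − S): max(-20.75, 0) = 0, max(66.25, 0) = 66.25
Node 0 (S = 145): V_0 = e^(−0.06)·[0.4847·0.0000 + 0.5153·66.2500] = 32.1515

$32.15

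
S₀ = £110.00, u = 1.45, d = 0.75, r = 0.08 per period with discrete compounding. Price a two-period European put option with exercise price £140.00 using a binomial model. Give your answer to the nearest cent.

£27.42

Risk-neutral probability p = (1 + 0.08 − 0.75)/(1.45 − 0.75) = 0.3300/0.7000 = 0.4714
Terminal stock prices: S_uu = 231.3, S_ud = 119.6, S_dd = 61.88
Terminal payoffs (K − S): max(-91.28, 0) = 0, max(20.38, 0) = 20.38, max(78.12, 0) = 78.12
Node u (S = 159.5): V_u = 1/1.08·[0.4714·0.0000 + 0.5286·20.3750] = 9.9719
Node d (S = 82.5): V_d = 1/1.08·[0.4714·20.3750 + 0.5286·78.1250] = 47.1296
Node 0 (S = 110): V_0 = 1/1.08·[0.4714·9.9719 + 0.5286·47.1296] = 27.4189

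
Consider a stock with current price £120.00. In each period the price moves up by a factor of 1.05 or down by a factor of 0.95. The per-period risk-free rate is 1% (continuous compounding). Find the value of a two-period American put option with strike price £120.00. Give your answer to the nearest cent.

£2.44

Risk-neutral probability p = (e^0.01 − 0.95)/(1.05 − 0.95) = 0.0601/0.1000 = 0.6005
Terminal stock prices: S_uu = 132.3, S_ud = 119.7, S_dd = 108.3
Terminal payoffs (K − S): max(-12.3, 0) = 0, max(0.3, 0) = 0.3, max(11.7, 0) = 11.7
Node u (S = 126): continuation = e^(−0.01)·[0.6005·0.0000 + 0.3995·0.3000] = 0.1187; exercise value = 0.0000 ≤ continuation, so V_u = 0.1187
Node d (S = 114): continuation = e^(−0.01)·[0.6005·0.3000 + 0.3995·11.7000] = 4.8060; exercise value = 6.0000 > continuation, so V_d = 6.0000 (exercise)
Node 0 (S = 120): continuation = e^(−0.01)·[0.6005·0.1187 + 0.3995·6.0000] = 2.4437; exercise value = 0.0000 ≤ continuation, so V_0 = 2.4437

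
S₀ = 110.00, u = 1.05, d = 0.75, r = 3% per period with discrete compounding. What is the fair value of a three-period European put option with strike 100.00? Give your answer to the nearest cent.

1.86

Risk-neutral probability p = (1 + 0.03 − 0.75)/(1.05 − 0.75) = 0.2800/0.3000 = 0.9333
Terminal stock prices: S_uuu = 127.3, S_uud = 90.96, S_udd = 64.97, S_ddd = 46.41
Terminal payoffs (K − S): max(-27.34, 0) = 0, max(9.044, 0) = 9.044, max(35.03, 0) = 35.03, max(53.59, 0) = 53.59
Node uu (S = 121.3): V_uu = 1/1.03·[0.9333·0.0000 + 0.0667·9.0437] = 0.5854
Node ud (S = 86.62): V_ud = 1/1.03·[0.9333·9.0437 + 0.0667·35.0312] = 10.4624
Node dd (S = 61.88): V_dd = 1/1.03·[0.9333·35.0312 + 0.0667·53.5938] = 35.2124
Node u (S = 115.5): V_u = 1/1.03·[0.9333·0.5854 + 0.0667·10.4624] = 1.2076
Node d (S = 82.5): V_d = 1/1.03·[0.9333·10.4624 + 0.0667·35.2124] = 11.7596
Node 0 (S = 110): V_0 = 1/1.03·[0.9333·1.2076 + 0.0667·11.7596] = 1.8554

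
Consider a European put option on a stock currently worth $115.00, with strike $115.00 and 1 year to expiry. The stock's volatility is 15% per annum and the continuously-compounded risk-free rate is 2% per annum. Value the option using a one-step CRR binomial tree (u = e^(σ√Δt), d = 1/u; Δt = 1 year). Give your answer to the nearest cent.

CRR parameters: u = e^(σ√Δt) = e^(0.15·√1) = 1.1618, d = 1/u = 0.8607
Per-period rate: rΔt = 0.02·1 = 0.02, so R = e^0.02 = 1.0202
Risk-neutral probability p = (e^0.02 − 0.8607)/(1.1618 − 0.8607) = 0.1595/0.3011 = 0.5297
Terminal stock prices: S_u = 133.6, S_d = 98.98
Terminal payoffs (K − S): max(-18.61, 0) = 0, max(16.02, 0) = 16.02
Node 0 (S = 115): V_0 = e^(−0.02)·[0.5297·0.0000 + 0.4703·16.0186] = 7.3851

$7.39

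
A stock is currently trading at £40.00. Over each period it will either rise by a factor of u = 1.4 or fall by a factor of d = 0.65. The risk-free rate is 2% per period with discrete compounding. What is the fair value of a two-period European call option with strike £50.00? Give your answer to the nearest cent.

£6.64

Risk-neutral probability p = (1 + 0.02 − 0.65)/(1.4 − 0.65) = 0.3700/0.7500 = 0.4933
Terminal stock prices: S_uu = 78.4, S_ud = 36.4, S_dd = 16.9
Terminal payoffs (S − K): max(28.4, 0) = 28.4, max(-13.6, 0) = 0, max(-33.1, 0) = 0
Node u (S = 56): V_u = 1/1.02·[0.4933·28.4000 + 0.5067·0.0000] = 13.7359
Node d (S = 26): V_d = 1/1.02·[0.4933·0.0000 + 0.5067·0.0000] = 0.0000
Node 0 (S = 40): V_0 = 1/1.02·[0.4933·13.7359 + 0.5067·0.0000] = 6.6435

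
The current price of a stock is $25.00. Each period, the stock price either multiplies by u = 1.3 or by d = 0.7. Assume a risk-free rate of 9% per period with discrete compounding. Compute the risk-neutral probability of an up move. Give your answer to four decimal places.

p = 0.6500

Risk-neutral probability p = (1 + 0.09 − 0.7)/(1.3 − 0.7) = 0.3900/0.6000 = 0.6500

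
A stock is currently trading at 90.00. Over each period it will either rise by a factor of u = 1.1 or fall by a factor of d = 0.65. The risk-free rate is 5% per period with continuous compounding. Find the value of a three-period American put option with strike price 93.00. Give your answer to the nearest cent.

Risk-neutral probability p = (e^0.05 − 0.65)/(1.1 − 0.65) = 0.4013/0.4500 = 0.8917
Terminal stock prices: S_uuu = 119.8, S_uud = 70.79, S_udd = 41.83, S_ddd = 24.72
Terminal payoffs (K − S): max(-26.79, 0) = 0, max(22.21, 0) = 22.21, max(51.17, 0) = 51.17, max(68.28, 0) = 68.28
Node uu (S = 108.9): continuation = e^(−0.05)·[0.8917·0.0000 + 0.1083·22.2150] = 2.2883; exercise value = 0.0000 ≤ continuation, so V_uu = 2.2883
Node ud (S = 64.35): continuation = e^(−0.05)·[0.8917·22.2150 + 0.1083·51.1725] = 24.1143; exercise value = 28.6500 > continuation, so V_ud = 28.6500 (exercise)
Node dd (S = 38.03): continuation = e^(−0.05)·[0.8917·51.1725 + 0.1083·68.2837] = 50.4393; exercise value = 54.9750 > continuation, so V_dd = 54.9750 (exercise)
Node u (S = 99): continuation = e^(−0.05)·[0.8917·2.2883 + 0.1083·28.6500] = 4.8921; exercise value = 0.0000 ≤ continuation, so V_u = 4.8921
Node d (S = 58.5): continuation = e^(−0.05)·[0.8917·28.6500 + 0.1083·54.9750] = 29.9643; exercise value = 34.5000 > continuation, so V_d = 34.5000 (exercise)
Node 0 (S = 90): continuation = e^(−0.05)·[0.8917·4.8921 + 0.1083·34.5000] = 7.7032; exercise value = 3.0000 ≤ continuation, so V_0 = 7.7032

7.70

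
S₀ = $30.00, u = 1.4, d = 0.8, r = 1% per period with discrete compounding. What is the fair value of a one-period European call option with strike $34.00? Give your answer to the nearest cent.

Risk-neutral probability p = (1 + 0.01 − 0.8)/(1.4 − 0.8) = 0.2100/0.6000 = 0.3500
Terminal stock prices: S_u = 42, S_d = 24
Terminal payoffs (S − K): max(8, 0) = 8, max(-10, 0) = 0
Node 0 (S = 30): V_0 = 1/1.01·[0.3500·8.0000 + 0.6500·0.0000] = 2.7723

$2.77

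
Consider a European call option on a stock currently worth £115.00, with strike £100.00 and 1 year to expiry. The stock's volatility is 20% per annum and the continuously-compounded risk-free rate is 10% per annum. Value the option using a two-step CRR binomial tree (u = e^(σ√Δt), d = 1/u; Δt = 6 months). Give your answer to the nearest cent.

£26.03

CRR parameters: u = e^(σ√Δt) = e^(0.2·√0.5) = 1.1519, d = 1/u = 0.8681
Per-period rate: rΔt = 0.1·0.5 = 0.05, so R = e^0.05 = 1.0513
Risk-neutral probability p = (e^0.05 − 0.8681)/(1.1519 − 0.8681) = 0.1831/0.2838 = 0.6454
Terminal stock prices: S_uu = 152.6, S_ud = 115, S_dd = 86.67
Terminal payoffs (S − K): max(52.59, 0) = 52.59, max(15, 0) = 15, max(-13.33, 0) = 0
Node u (S = 132.5): V_u = e^(−0.05)·[0.6454·52.5931 + 0.3546·15.0000] = 37.3467
Node d (S = 99.83): V_d = e^(−0.05)·[0.6454·15.0000 + 0.3546·0.0000] = 9.2084
Node 0 (S = 115): V_0 = e^(−0.05)·[0.6454·37.3467 + 0.3546·9.2084] = 26.0333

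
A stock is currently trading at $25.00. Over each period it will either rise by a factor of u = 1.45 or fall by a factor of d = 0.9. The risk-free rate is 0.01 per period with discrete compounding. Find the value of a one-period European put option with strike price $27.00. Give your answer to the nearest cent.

Risk-neutral probability p = (1 + 0.01 − 0.9)/(1.45 − 0.9) = 0.1100/0.5500 = 0.2000
Terminal stock prices: S_u = 36.25, S_d = 22.5
Terminal payoffs (K − S): max(-9.25, 0) = 0, max(4.5, 0) = 4.5
Node 0 (S = 25): V_0 = 1/1.01·[0.2000·0.0000 + 0.8000·4.5000] = 3.5644

$3.56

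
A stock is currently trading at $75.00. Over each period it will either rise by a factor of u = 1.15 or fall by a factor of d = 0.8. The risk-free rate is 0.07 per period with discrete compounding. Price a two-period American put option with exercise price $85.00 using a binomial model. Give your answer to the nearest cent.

Risk-neutral probability p = (1 + 0.07 − 0.8)/(1.15 − 0.8) = 0.2700/0.3500 = 0.7714
Terminal stock prices: S_uu = 99.19, S_ud = 69, S_dd = 48
Terminal payoffs (K − S): max(-14.19, 0) = 0, max(16, 0) = 16, max(37, 0) = 37
Node u (S = 86.25): continuation = 1/1.07·[0.7714·0.0000 + 0.2286·16.0000] = 3.4179; exercise value = 0.0000 ≤ continuation, so V_u = 3.4179
Node d (S = 60): continuation = 1/1.07·[0.7714·16.0000 + 0.2286·37.0000] = 19.4393; exercise value = 25.0000 > continuation, so V_d = 25.0000 (exercise)
Node 0 (S = 75): continuation = 1/1.07·[0.7714·3.4179 + 0.2286·25.0000] = 7.8046; exercise value = 10.0000 > continuation, so V_0 = 10.0000 (exercise)

$10.00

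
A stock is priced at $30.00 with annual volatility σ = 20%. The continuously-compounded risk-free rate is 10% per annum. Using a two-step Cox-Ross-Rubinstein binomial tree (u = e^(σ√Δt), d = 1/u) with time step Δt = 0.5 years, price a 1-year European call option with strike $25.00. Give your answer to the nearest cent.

$7.65

CRR parameters: u = e^(σ√Δt) = e^(0.2·√0.5) = 1.1519, d = 1/u = 0.8681
Per-period rate: rΔt = 0.1·0.5 = 0.05, so R = e^0.05 = 1.0513
Risk-neutral probability p = (e^0.05 − 0.8681)/(1.1519 − 0.8681) = 0.1831/0.2838 = 0.6454
Terminal stock prices: S_uu = 39.81, S_ud = 30, S_dd = 22.61
Terminal payoffs (S − K): max(14.81, 0) = 14.81, max(5, 0) = 5, max(-2.391, 0) = 0
Node u (S = 34.56): V_u = e^(−0.05)·[0.6454·14.8069 + 0.3546·5.0000] = 10.7766
Node d (S = 26.04): V_d = e^(−0.05)·[0.6454·5.0000 + 0.3546·0.0000] = 3.0695
Node 0 (S = 30): V_0 = e^(−0.05)·[0.6454·10.7766 + 0.3546·3.0695] = 7.6511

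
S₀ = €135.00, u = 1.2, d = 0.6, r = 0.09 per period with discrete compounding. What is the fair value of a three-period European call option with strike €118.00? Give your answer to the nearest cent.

Risk-neutral probability p = (1 + 0.09 − 0.6)/(1.2 − 0.6) = 0.4900/0.6000 = 0.8167
Terminal stock prices: S_uuu = 233.3, S_uud = 116.6, S_udd = 58.32, S_ddd = 29.16
Terminal payoffs (S − K): max(115.3, 0) = 115.3, max(-1.36, 0) = 0, max(-59.68, 0) = 0, max(-88.84, 0) = 0
Node uu (S = 194.4): V_uu = 1/1.09·[0.8167·115.2800 + 0.1833·0.0000] = 86.3719
Node ud (S = 97.2): V_ud = 1/1.09·[0.8167·0.0000 + 0.1833·0.0000] = 0.0000
Node dd (S = 48.6): V_dd = 1/1.09·[0.8167·0.0000 + 0.1833·0.0000] = 0.0000
Node u (S = 162): V_u = 1/1.09·[0.8167·86.3719 + 0.1833·0.0000] = 64.7129
Node d (S = 81): V_d = 1/1.09·[0.8167·0.0000 + 0.1833·0.0000] = 0.0000
Node 0 (S = 135): V_0 = 1/1.09·[0.8167·64.7129 + 0.1833·0.0000] = 48.4852

€48.49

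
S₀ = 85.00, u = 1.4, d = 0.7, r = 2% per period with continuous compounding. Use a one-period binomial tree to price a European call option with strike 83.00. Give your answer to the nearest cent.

16.14

Risk-neutral probability p = (e^0.02 − 0.7)/(1.4 − 0.7) = 0.3202/0.7000 = 0.4574
Terminal stock prices: S_u = 119, S_d = 59.5
Terminal payoffs (S − K): max(36, 0) = 36, max(-23.5, 0) = 0
Node 0 (S = 85): V_0 = e^(−0.02)·[0.4574·36.0000 + 0.5426·0.0000] = 16.1414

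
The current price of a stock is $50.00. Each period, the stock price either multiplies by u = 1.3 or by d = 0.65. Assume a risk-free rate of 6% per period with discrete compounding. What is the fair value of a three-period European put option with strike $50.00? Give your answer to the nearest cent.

Risk-neutral probability p = (1 + 0.06 − 0.65)/(1.3 − 0.65) = 0.4100/0.6500 = 0.6308
Terminal stock prices: S_uuu = 109.9, S_uud = 54.93, S_udd = 27.46, S_ddd = 13.73
Terminal payoffs (K − S): max(-59.85, 0) = 0, max(-4.925, 0) = 0, max(22.54, 0) = 22.54, max(36.27, 0) = 36.27
Node uu (S = 84.5): V_uu = 1/1.06·[0.6308·0.0000 + 0.3692·0.0000] = 0.0000
Node ud (S = 42.25): V_ud = 1/1.06·[0.6308·0.0000 + 0.3692·22.5375] = 7.8505
Node dd (S = 21.13): V_dd = 1/1.06·[0.6308·22.5375 + 0.3692·36.2687] = 26.0448
Node u (S = 65): V_u = 1/1.06·[0.6308·0.0000 + 0.3692·7.8505] = 2.7346
Node d (S = 32.5): V_d = 1/1.06·[0.6308·7.8505 + 0.3692·26.0448] = 13.7438
Node 0 (S = 50): V_0 = 1/1.06·[0.6308·2.7346 + 0.3692·13.7438] = 6.4146

$6.41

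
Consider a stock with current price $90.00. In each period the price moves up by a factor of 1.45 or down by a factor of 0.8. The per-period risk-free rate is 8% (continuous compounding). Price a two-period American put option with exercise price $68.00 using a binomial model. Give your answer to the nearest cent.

Risk-neutral probability p = (e^0.08 − 0.8)/(1.45 − 0.8) = 0.2833/0.6500 = 0.4358
Terminal stock prices: S_uu = 189.2, S_ud = 104.4, S_dd = 57.6
Terminal payoffs (K − S): max(-121.2, 0) = 0, max(-36.4, 0) = 0, max(10.4, 0) = 10.4
Node u (S = 130.5): continuation = e^(−0.08)·[0.4358·0.0000 + 0.5642·0.0000] = 0.0000; exercise value = 0.0000 ≤ continuation, so V_u = 0.0000
Node d (S = 72): continuation = e^(−0.08)·[0.4358·0.0000 + 0.5642·10.4000] = 5.4163; exercise value = 0.0000 ≤ continuation, so V_d = 5.4163
Node 0 (S = 90): continuation = e^(−0.08)·[0.4358·0.0000 + 0.5642·5.4163] = 2.8208; exercise value = 0.0000 ≤ continuation, so V_0 = 2.8208

$2.82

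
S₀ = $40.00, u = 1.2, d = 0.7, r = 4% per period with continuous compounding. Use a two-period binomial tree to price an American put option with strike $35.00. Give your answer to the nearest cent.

Risk-neutral probability p = (e^0.04 − 0.7)/(1.2 − 0.7) = 0.3408/0.5000 = 0.6816
Terminal stock prices: S_uu = 57.6, S_ud = 33.6, S_dd = 19.6
Terminal payoffs (K − S): max(-22.6, 0) = 0, max(1.4, 0) = 1.4, max(15.4, 0) = 15.4
Node u (S = 48): continuation = e^(−0.04)·[0.6816·0.0000 + 0.3184·1.4000] = 0.4283; exercise value = 0.0000 ≤ continuation, so V_u = 0.4283
Node d (S = 28): continuation = e^(−0.04)·[0.6816·1.4000 + 0.3184·15.4000] = 5.6276; exercise value = 7.0000 > continuation, so V_d = 7.0000 (exercise)
Node 0 (S = 40): continuation = e^(−0.04)·[0.6816·0.4283 + 0.3184·7.0000] = 2.4217; exercise value = 0.0000 ≤ continuation, so V_0 = 2.4217

$2.42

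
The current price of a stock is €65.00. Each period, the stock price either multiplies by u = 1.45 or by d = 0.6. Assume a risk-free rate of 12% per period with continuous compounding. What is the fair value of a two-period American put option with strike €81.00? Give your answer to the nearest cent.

€18.66

Risk-neutral probability p = (e^0.12 − 0.6)/(1.45 − 0.6) = 0.5275/0.8500 = 0.6206
Terminal stock prices: S_uu = 136.7, S_ud = 56.55, S_dd = 23.4
Terminal payoffs (K − S): max(-55.66, 0) = 0, max(24.45, 0) = 24.45, max(57.6, 0) = 57.6
Node u (S = 94.25): continuation = e^(−0.12)·[0.6206·0.0000 + 0.3794·24.4500] = 8.2277; exercise value = 0.0000 ≤ continuation, so V_u = 8.2277
Node d (S = 39): continuation = e^(−0.12)·[0.6206·24.4500 + 0.3794·57.6000] = 32.8406; exercise value = 42.0000 > continuation, so V_d = 42.0000 (exercise)
Node 0 (S = 65): continuation = e^(−0.12)·[0.6206·8.2277 + 0.3794·42.0000] = 18.6621; exercise value = 16.0000 ≤ continuation, so V_0 = 18.6621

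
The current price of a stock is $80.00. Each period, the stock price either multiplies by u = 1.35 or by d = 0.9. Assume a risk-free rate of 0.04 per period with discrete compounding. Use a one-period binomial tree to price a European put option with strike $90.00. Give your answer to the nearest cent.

Risk-neutral probability p = (1 + 0.04 − 0.9)/(1.35 − 0.9) = 0.1400/0.4500 = 0.3111
Terminal stock prices: S_u = 108, S_d = 72
Terminal payoffs (K − S): max(-18, 0) = 0, max(18, 0) = 18
Node 0 (S = 80): V_0 = 1/1.04·[0.3111·0.0000 + 0.6889·18.0000] = 11.9231

$11.92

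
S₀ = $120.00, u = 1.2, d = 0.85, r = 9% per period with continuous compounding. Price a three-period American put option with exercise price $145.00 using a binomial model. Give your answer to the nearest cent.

$25.00

Risk-neutral probability p = (e^0.09 − 0.85)/(1.2 − 0.85) = 0.2442/0.3500 = 0.6976
Terminal stock prices: S_uuu = 207.4, S_uud = 146.9, S_udd = 104, S_ddd = 73.69
Terminal payoffs (K − S): max(-62.36, 0) = 0, max(-1.88, 0) = 0, max(40.96, 0) = 40.96, max(71.31, 0) = 71.31
Node uu (S = 172.8): continuation = e^(−0.09)·[0.6976·0.0000 + 0.3024·0.0000] = 0.0000; exercise value = 0.0000 ≤ continuation, so V_uu = 0.0000
Node ud (S = 122.4): continuation = e^(−0.09)·[0.6976·0.0000 + 0.3024·40.9600] = 11.3187; exercise value = 22.6000 > continuation, so V_ud = 22.6000 (exercise)
Node dd (S = 86.7): continuation = e^(−0.09)·[0.6976·40.9600 + 0.3024·71.3050] = 45.8200; exercise value = 58.3000 > continuation, so V_dd = 58.3000 (exercise)
Node u (S = 144): continuation = e^(−0.09)·[0.6976·0.0000 + 0.3024·22.6000] = 6.2452; exercise value = 1.0000 ≤ continuation, so V_u = 6.2452
Node d (S = 102): continuation = e^(−0.09)·[0.6976·22.6000 + 0.3024·58.3000] = 30.5200; exercise value = 43.0000 > continuation, so V_d = 43.0000 (exercise)
Node 0 (S = 120): continuation = e^(−0.09)·[0.6976·6.2452 + 0.3024·43.0000] = 15.8643; exercise value = 25.0000 > continuation, so V_0 = 25.0000 (exercise)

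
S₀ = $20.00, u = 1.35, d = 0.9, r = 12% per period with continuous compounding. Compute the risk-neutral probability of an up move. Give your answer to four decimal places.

p = 0.5055

Risk-neutral probability p = (e^0.12 − 0.9)/(1.35 − 0.9) = 0.2275/0.4500 = 0.5055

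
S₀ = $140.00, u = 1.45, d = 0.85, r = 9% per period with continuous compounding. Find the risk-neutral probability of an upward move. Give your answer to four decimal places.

Risk-neutral probability p = (e^0.09 − 0.85)/(1.45 − 0.85) = 0.2442/0.6000 = 0.4070

p = 0.4070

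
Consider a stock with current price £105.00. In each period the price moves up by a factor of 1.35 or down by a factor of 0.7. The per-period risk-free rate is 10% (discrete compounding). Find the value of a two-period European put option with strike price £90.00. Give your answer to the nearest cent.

Risk-neutral probability p = (1 + 0.1 − 0.7)/(1.35 − 0.7) = 0.4000/0.6500 = 0.6154
Terminal stock prices: S_uu = 191.4, S_ud = 99.22, S_dd = 51.45
Terminal payoffs (K − S): max(-101.4, 0) = 0, max(-9.225, 0) = 0, max(38.55, 0) = 38.55
Node u (S = 141.8): V_u = 1/1.1·[0.6154·0.0000 + 0.3846·0.0000] = 0.0000
Node d (S = 73.5): V_d = 1/1.1·[0.6154·0.0000 + 0.3846·38.5500] = 13.4790
Node 0 (S = 105): V_0 = 1/1.1·[0.6154·0.0000 + 0.3846·13.4790] = 4.7129

£4.71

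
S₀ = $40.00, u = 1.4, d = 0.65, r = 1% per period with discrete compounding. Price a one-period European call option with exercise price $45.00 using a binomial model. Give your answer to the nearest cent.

$5.23

Risk-neutral probability p = (1 + 0.01 − 0.65)/(1.4 − 0.65) = 0.3600/0.7500 = 0.4800
Terminal stock prices: S_u = 56, S_d = 26
Terminal payoffs (S − K): max(11, 0) = 11, max(-19, 0) = 0
Node 0 (S = 40): V_0 = 1/1.01·[0.4800·11.0000 + 0.5200·0.0000] = 5.2277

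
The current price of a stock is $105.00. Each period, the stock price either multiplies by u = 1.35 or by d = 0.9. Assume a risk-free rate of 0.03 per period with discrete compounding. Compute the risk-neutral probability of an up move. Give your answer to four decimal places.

Risk-neutral probability p = (1 + 0.03 − 0.9)/(1.35 − 0.9) = 0.1300/0.4500 = 0.2889

p = 0.2889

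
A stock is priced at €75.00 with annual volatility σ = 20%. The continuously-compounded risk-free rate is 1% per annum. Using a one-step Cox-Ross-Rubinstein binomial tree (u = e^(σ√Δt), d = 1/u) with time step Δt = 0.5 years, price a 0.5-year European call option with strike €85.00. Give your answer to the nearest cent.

€0.67

CRR parameters: u = e^(σ√Δt) = e^(0.2·√0.5) = 1.1519, d = 1/u = 0.8681
Per-period rate: rΔt = 0.01·0.5 = 0.005, so R = e^0.005 = 1.0050
Risk-neutral probability p = (e^0.005 − 0.8681)/(1.1519 − 0.8681) = 0.1369/0.2838 = 0.4824
Terminal stock prices: S_u = 86.39, S_d = 65.11
Terminal payoffs (S − K): max(1.393, 0) = 1.393, max(-19.89, 0) = 0
Node 0 (S = 75): V_0 = e^(−0.005)·[0.4824·1.3932 + 0.5176·0.0000] = 0.6687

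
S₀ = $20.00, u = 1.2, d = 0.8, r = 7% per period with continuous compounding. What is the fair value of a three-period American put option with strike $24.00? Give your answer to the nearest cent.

Risk-neutral probability p = (e^0.07 − 0.8)/(1.2 − 0.8) = 0.2725/0.4000 = 0.6813
Terminal stock prices: S_uuu = 34.56, S_uud = 23.04, S_udd = 15.36, S_ddd = 10.24
Terminal payoffs (K − S): max(-10.56, 0) = 0, max(0.96, 0) = 0.96, max(8.64, 0) = 8.64, max(13.76, 0) = 13.76
Node uu (S = 28.8): continuation = e^(−0.07)·[0.6813·0.0000 + 0.3187·0.9600] = 0.2853; exercise value = 0.0000 ≤ continuation, so V_uu = 0.2853
Node ud (S = 19.2): continuation = e^(−0.07)·[0.6813·0.9600 + 0.3187·8.6400] = 3.1775; exercise value = 4.8000 > continuation, so V_ud = 4.8000 (exercise)
Node dd (S = 12.8): continuation = e^(−0.07)·[0.6813·8.6400 + 0.3187·13.7600] = 9.5775; exercise value = 11.2000 > continuation, so V_dd = 11.2000 (exercise)
Node u (S = 24): continuation = e^(−0.07)·[0.6813·0.2853 + 0.3187·4.8000] = 1.6077; exercise value = 0.0000 ≤ continuation, so V_u = 1.6077
Node d (S = 16): continuation = e^(−0.07)·[0.6813·4.8000 + 0.3187·11.2000] = 6.3775; exercise value = 8.0000 > continuation, so V_d = 8.0000 (exercise)
Node 0 (S = 20): continuation = e^(−0.07)·[0.6813·1.6077 + 0.3187·8.0000] = 3.3987; exercise value = 4.0000 > continuation, so V_0 = 4.0000 (exercise)

$4.00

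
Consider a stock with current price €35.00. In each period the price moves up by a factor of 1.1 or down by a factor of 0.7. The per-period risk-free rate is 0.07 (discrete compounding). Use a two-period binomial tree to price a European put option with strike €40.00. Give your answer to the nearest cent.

€1.69

Risk-neutral probability p = (1 + 0.07 − 0.7)/(1.1 − 0.7) = 0.3700/0.4000 = 0.9250
Terminal stock prices: S_uu = 42.35, S_ud = 26.95, S_dd = 17.15
Terminal payoffs (K − S): max(-2.35, 0) = 0, max(13.05, 0) = 13.05, max(22.85, 0) = 22.85
Node u (S = 38.5): V_u = 1/1.07·[0.9250·0.0000 + 0.0750·13.0500] = 0.9147
Node d (S = 24.5): V_d = 1/1.07·[0.9250·13.0500 + 0.0750·22.8500] = 12.8832
Node 0 (S = 35): V_0 = 1/1.07·[0.9250·0.9147 + 0.0750·12.8832] = 1.6938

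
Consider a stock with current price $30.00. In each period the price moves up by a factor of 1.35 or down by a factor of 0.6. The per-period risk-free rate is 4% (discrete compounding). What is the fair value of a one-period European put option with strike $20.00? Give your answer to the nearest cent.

$0.79

Risk-neutral probability p = (1 + 0.04 − 0.6)/(1.35 − 0.6) = 0.4400/0.7500 = 0.5867
Terminal stock prices: S_u = 40.5, S_d = 18
Terminal payoffs (K − S): max(-20.5, 0) = 0, max(2, 0) = 2
Node 0 (S = 30): V_0 = 1/1.04·[0.5867·0.0000 + 0.4133·2.0000] = 0.7949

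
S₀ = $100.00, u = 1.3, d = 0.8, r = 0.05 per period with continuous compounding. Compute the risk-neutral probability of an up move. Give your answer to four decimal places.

Risk-neutral probability p = (e^0.05 − 0.8)/(1.3 − 0.8) = 0.2513/0.5000 = 0.5025

p = 0.5025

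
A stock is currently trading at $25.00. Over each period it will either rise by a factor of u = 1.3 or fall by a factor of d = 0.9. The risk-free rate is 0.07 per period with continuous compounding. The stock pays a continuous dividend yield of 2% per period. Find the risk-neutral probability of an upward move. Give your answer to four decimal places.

p = 0.3782

Per-period risk-free factor R = e^0.07 = 1.0725; dividend-adjusted growth = e^(0.07−0.02) = 1.0513.
Risk-neutral probability p = (1.0513 − 0.9)/(1.3 − 0.9) = 0.1513/0.4000 = 0.3782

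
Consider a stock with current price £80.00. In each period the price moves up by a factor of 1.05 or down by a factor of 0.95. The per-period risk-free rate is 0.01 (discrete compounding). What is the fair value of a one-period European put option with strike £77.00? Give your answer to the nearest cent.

£0.40

Risk-neutral probability p = (1 + 0.01 − 0.95)/(1.05 − 0.95) = 0.0600/0.1000 = 0.6000
Terminal stock prices: S_u = 84, S_d = 76
Terminal payoffs (K − S): max(-7, 0) = 0, max(1, 0) = 1
Node 0 (S = 80): V_0 = 1/1.01·[0.6000·0.0000 + 0.4000·1.0000] = 0.3960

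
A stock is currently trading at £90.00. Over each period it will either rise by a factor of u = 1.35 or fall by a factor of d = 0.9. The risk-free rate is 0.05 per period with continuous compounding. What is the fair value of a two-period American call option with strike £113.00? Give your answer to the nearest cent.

Risk-neutral probability p = (e^0.05 − 0.9)/(1.35 − 0.9) = 0.1513/0.4500 = 0.3362
Terminal stock prices: S_uu = 164, S_ud = 109.4, S_dd = 72.9
Terminal payoffs (S − K): max(51.03, 0) = 51.03, max(-3.65, 0) = 0, max(-40.1, 0) = 0
Node u (S = 121.5): continuation = e^(−0.05)·[0.3362·51.0250 + 0.6638·0.0000] = 16.3159; exercise value = 8.5000 ≤ continuation, so V_u = 16.3159
Node d (S = 81): continuation = e^(−0.05)·[0.3362·0.0000 + 0.6638·0.0000] = 0.0000; exercise value = 0.0000 ≤ continuation, so V_d = 0.0000
Node 0 (S = 90): continuation = e^(−0.05)·[0.3362·16.3159 + 0.6638·0.0000] = 5.2172; exercise value = 0.0000 ≤ continuation, so V_0 = 5.2172

£5.22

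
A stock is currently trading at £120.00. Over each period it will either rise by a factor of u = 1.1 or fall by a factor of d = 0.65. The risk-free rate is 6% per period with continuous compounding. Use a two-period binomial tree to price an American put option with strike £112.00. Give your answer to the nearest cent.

Risk-neutral probability p = (e^0.06 − 0.65)/(1.1 − 0.65) = 0.4118/0.4500 = 0.9152
Terminal stock prices: S_uu = 145.2, S_ud = 85.8, S_dd = 50.7
Terminal payoffs (K − S): max(-33.2, 0) = 0, max(26.2, 0) = 26.2, max(61.3, 0) = 61.3
Node u (S = 132): continuation = e^(−0.06)·[0.9152·0.0000 + 0.0848·26.2000] = 2.0926; exercise value = 0.0000 ≤ continuation, so V_u = 2.0926
Node d (S = 78): continuation = e^(−0.06)·[0.9152·26.2000 + 0.0848·61.3000] = 27.4776; exercise value = 34.0000 > continuation, so V_d = 34.0000 (exercise)
Node 0 (S = 120): continuation = e^(−0.06)·[0.9152·2.0926 + 0.0848·34.0000] = 4.5191; exercise value = 0.0000 ≤ continuation, so V_0 = 4.5191

£4.52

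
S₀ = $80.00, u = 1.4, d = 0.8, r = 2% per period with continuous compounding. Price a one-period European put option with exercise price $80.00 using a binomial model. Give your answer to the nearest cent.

$9.93

Risk-neutral probability p = (e^0.02 − 0.8)/(1.4 − 0.8) = 0.2202/0.6000 = 0.3670
Terminal stock prices: S_u = 112, S_d = 64
Terminal payoffs (K − S): max(-32, 0) = 0, max(16, 0) = 16
Node 0 (S = 80): V_0 = e^(−0.02)·[0.3670·0.0000 + 0.6330·16.0000] = 9.9274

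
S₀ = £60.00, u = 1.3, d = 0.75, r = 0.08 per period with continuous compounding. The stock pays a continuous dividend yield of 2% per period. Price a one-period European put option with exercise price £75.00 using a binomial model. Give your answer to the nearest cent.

£11.99

Per-period risk-free factor R = e^0.08 = 1.0833; dividend-adjusted growth = e^(0.08−0.02) = 1.0618.
Risk-neutral probability p = (1.0618 − 0.75)/(1.3 − 0.75) = 0.3118/0.5500 = 0.5670
Terminal stock prices: S_u = 78, S_d = 45
Terminal payoffs (K − S): max(-3, 0) = 0, max(30, 0) = 30
Node 0 (S = 60): V_0 = e^(−0.08)·[0.5670·0.0000 + 0.4330·30.0000] = 11.9920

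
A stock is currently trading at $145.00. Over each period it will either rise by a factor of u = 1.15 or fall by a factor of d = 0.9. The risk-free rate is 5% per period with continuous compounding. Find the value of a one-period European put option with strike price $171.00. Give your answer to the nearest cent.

Risk-neutral probability p = (e^0.05 − 0.9)/(1.15 − 0.9) = 0.1513/0.2500 = 0.6051
Terminal stock prices: S_u = 166.8, S_d = 130.5
Terminal payoffs (K − S): max(4.25, 0) = 4.25, max(40.5, 0) = 40.5
Node 0 (S = 145): V_0 = e^(−0.05)·[0.6051·4.2500 + 0.3949·40.5000] = 17.6602

$17.66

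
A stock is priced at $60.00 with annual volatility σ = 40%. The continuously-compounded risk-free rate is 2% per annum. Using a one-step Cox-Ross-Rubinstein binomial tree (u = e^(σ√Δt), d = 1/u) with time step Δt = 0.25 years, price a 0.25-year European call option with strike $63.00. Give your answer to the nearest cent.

CRR parameters: u = e^(σ√Δt) = e^(0.4·√0.25) = 1.2214, d = 1/u = 0.8187
Per-period rate: rΔt = 0.02·0.25 = 0.005, so R = e^0.005 = 1.0050
Risk-neutral probability p = (e^0.005 − 0.8187)/(1.2214 − 0.8187) = 0.1863/0.4027 = 0.4626
Terminal stock prices: S_u = 73.28, S_d = 49.12
Terminal payoffs (S − K): max(10.28, 0) = 10.28, max(-13.88, 0) = 0
Node 0 (S = 60): V_0 = e^(−0.005)·[0.4626·10.2842 + 0.5374·0.0000] = 4.7339

$4.73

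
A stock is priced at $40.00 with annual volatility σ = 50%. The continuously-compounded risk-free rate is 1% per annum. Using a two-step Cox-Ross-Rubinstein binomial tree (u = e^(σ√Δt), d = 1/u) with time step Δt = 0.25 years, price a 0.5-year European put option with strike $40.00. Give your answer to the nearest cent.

CRR parameters: u = e^(σ√Δt) = e^(0.5·√0.25) = 1.2840, d = 1/u = 0.7788
Per-period rate: rΔt = 0.01·0.25 = 0.0025, so R = e^0.0025 = 1.0025
Risk-neutral probability p = (e^0.0025 − 0.7788)/(1.2840 − 0.7788) = 0.2237/0.5052 = 0.4428
Terminal stock prices: S_uu = 65.95, S_ud = 40, S_dd = 24.26
Terminal payoffs (K − S): max(-25.95, 0) = 0, max(0, 0) = 0, max(15.74, 0) = 15.74
Node u (S = 51.36): V_u = e^(−0.0025)·[0.4428·0.0000 + 0.5572·0.0000] = 0.0000
Node d (S = 31.15): V_d = e^(−0.0025)·[0.4428·0.0000 + 0.5572·15.7388] = 8.7481
Node 0 (S = 40): V_0 = e^(−0.0025)·[0.4428·0.0000 + 0.5572·8.7481] = 4.8625

$4.86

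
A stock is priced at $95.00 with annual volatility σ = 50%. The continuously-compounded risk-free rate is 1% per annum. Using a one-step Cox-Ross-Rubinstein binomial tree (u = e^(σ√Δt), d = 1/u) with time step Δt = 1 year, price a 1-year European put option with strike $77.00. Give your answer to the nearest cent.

$11.76

CRR parameters: u = e^(σ√Δt) = e^(0.5·√1) = 1.6487, d = 1/u = 0.6065
Per-period rate: rΔt = 0.01·1 = 0.01, so R = e^0.01 = 1.0101
Risk-neutral probability p = (e^0.01 − 0.6065)/(1.6487 − 0.6065) = 0.4035/1.0422 = 0.3872
Terminal stock prices: S_u = 156.6, S_d = 57.62
Terminal payoffs (K − S): max(-79.63, 0) = 0, max(19.38, 0) = 19.38
Node 0 (S = 95): V_0 = e^(−0.01)·[0.3872·0.0000 + 0.6128·19.3796] = 11.7580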